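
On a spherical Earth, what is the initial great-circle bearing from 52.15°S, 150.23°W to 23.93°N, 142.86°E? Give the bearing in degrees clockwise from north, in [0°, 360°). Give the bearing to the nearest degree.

302°

Δλ = 142.86 − -150.23 = 293.09°; wrapped into (−180°, 180°]: -66.91°.
θ = atan2( sin Δλ · cos φ₂ , cos φ₁ · sin φ₂ − sin φ₁ · cos φ₂ · cos Δλ )
  = atan2(-0.84082, 0.53194) = -57.681° → normalised to [0°, 360°): 302.319°.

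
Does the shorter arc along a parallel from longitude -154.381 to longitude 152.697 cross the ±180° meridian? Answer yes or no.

Naïve |152.697 − -154.381| = 307.078° > 180°, so the shorter arc goes the other way round — across 180°.
Signed shortest Δλ = ((152.697 − -154.381 + 180) mod 360) − 180 = -52.922°.
Going west by 52.922° from -154.381° passes through 180° before reaching +152.697°.

Yes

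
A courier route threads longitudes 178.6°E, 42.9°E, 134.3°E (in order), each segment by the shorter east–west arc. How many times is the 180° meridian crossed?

0

Leg 1: +178.6° → +42.9°, shortest Δλ = -135.7° (west) — does not cross 180°.
Leg 2: +42.9° → +134.3°, shortest Δλ = 91.4° (east) — does not cross 180°.
Total crossings: 0.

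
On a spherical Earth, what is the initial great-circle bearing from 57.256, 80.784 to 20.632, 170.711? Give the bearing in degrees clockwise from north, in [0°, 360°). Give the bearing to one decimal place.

78.5°

Δλ = 170.711 − 80.784 = 89.927°.
θ = atan2( sin Δλ · cos φ₂ , cos φ₁ · sin φ₂ − sin φ₁ · cos φ₂ · cos Δλ )
  = atan2(0.93586, 0.18959) = 78.548° → normalised to [0°, 360°): 78.548°.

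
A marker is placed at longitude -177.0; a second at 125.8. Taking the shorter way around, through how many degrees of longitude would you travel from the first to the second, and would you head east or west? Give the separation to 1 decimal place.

57.2° west

Raw difference: 125.8 − -177.0 = 302.8°.
Normalise into (−180°, 180°]: 302.8° − 360° = -57.2°.
Negative ⇒ the second point lies to the west; separation 57.2°.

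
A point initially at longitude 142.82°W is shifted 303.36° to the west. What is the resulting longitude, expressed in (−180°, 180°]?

Start at -142.82°; shift −303.36° → -446.18°.
-446.18° lies outside (−180°, 180°]; add 360° → -86.18°.

86.18°W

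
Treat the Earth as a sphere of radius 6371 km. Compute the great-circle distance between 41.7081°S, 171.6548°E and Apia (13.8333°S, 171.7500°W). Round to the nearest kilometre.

Δλ = -171.7500 − 171.6548 = -343.4048°; wrapped into (−180°, 180°]: 16.5952°.
Δφ = -13.8333 − -41.7081 = 27.8748°.
a = sin²(Δφ/2) + cos φ₁ · cos φ₂ · sin²(Δλ/2) = 0.073111.
c = 2·atan2(√a, √(1−a)) = 0.54760 rad → d = 6371·c ≈ 3488.75 km.

3489 km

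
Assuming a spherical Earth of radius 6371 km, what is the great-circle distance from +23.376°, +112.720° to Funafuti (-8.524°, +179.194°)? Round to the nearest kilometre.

8043 km

Δλ = 179.194 − 112.720 = 66.474°.
Δφ = -8.524 − 23.376 = -31.900°.
a = sin²(Δφ/2) + cos φ₁ · cos φ₂ · sin²(Δλ/2) = 0.348228.
c = 2·atan2(√a, √(1−a)) = 1.26239 rad → d = 6371·c ≈ 8042.66 km.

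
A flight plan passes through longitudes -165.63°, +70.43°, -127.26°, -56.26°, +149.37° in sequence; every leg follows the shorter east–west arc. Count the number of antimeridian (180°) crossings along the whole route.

3

Leg 1: -165.63° → +70.43°, shortest Δλ = -123.94° (west) — crosses 180°.
Leg 2: +70.43° → -127.26°, shortest Δλ = 162.31° (east) — crosses 180°.
Leg 3: -127.26° → -56.26°, shortest Δλ = 71.0° (east) — does not cross 180°.
Leg 4: -56.26° → +149.37°, shortest Δλ = -154.37° (west) — crosses 180°.
Total crossings: 3.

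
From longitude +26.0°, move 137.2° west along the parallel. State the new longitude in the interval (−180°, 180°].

-111.2°

Start at +26.0°; shift −137.2° → -111.2°.
-111.2° already lies in (−180°, 180°].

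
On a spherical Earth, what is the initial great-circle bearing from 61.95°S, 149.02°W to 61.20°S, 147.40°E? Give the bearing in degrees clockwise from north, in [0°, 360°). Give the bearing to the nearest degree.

243°

Δλ = 147.40 − -149.02 = 296.42°; wrapped into (−180°, 180°]: -63.58°.
θ = atan2( sin Δλ · cos φ₂ , cos φ₁ · sin φ₂ − sin φ₁ · cos φ₂ · cos Δλ )
  = atan2(-0.43144, -0.22290) = -117.323° → normalised to [0°, 360°): 242.677°.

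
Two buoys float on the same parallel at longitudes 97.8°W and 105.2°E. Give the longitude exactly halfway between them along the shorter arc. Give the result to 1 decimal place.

Signed shortest Δλ from -97.8° to +105.2° is -157.0°.
Midpoint longitude = -97.8° + (-157.0°)/2 = -97.8° − 78.5° = -176.3°.
(The naïve average (-97.8 + +105.2)/2 = 3.7° is on the wrong side of the globe.)

176.3°W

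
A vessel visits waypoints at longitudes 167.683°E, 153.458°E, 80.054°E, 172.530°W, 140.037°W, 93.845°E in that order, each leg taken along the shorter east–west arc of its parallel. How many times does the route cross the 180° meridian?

Leg 1: +167.683° → +153.458°, shortest Δλ = -14.225° (west) — does not cross 180°.
Leg 2: +153.458° → +80.054°, shortest Δλ = -73.404° (west) — does not cross 180°.
Leg 3: +80.054° → -172.530°, shortest Δλ = 107.416° (east) — crosses 180°.
Leg 4: -172.530° → -140.037°, shortest Δλ = 32.493° (east) — does not cross 180°.
Leg 5: -140.037° → +93.845°, shortest Δλ = -126.118° (west) — crosses 180°.
Total crossings: 2.

2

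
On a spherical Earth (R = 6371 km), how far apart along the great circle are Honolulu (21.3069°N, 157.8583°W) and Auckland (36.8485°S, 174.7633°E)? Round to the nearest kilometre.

7076 km

Δλ = 174.7633 − -157.8583 = 332.6216°; wrapped into (−180°, 180°]: -27.3784°.
Δφ = -36.8485 − 21.3069 = -58.1554°.
a = sin²(Δφ/2) + cos φ₁ · cos φ₂ · sin²(Δλ/2) = 0.277945.
c = 2·atan2(√a, √(1−a)) = 1.11062 rad → d = 6371·c ≈ 7075.73 km.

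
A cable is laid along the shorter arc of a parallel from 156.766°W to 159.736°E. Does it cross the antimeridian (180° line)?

Yes

Naïve |159.736 − -156.766| = 316.502° > 180°, so the shorter arc goes the other way round — across 180°.
Signed shortest Δλ = ((159.736 − -156.766 + 180) mod 360) − 180 = -43.498°.
Going west by 43.498° from -156.766° passes through 180° before reaching +159.736°.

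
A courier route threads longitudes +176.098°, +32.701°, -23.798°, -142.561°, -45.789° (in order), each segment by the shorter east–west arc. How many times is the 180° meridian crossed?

Leg 1: +176.098° → +32.701°, shortest Δλ = -143.397° (west) — does not cross 180°.
Leg 2: +32.701° → -23.798°, shortest Δλ = -56.499° (west) — does not cross 180°.
Leg 3: -23.798° → -142.561°, shortest Δλ = -118.763° (west) — does not cross 180°.
Leg 4: -142.561° → -45.789°, shortest Δλ = 96.772° (east) — does not cross 180°.
Total crossings: 0.

0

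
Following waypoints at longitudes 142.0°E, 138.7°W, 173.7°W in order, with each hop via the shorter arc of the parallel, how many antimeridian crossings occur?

1

Leg 1: +142.0° → -138.7°, shortest Δλ = 79.3° (east) — crosses 180°.
Leg 2: -138.7° → -173.7°, shortest Δλ = -35.0° (west) — does not cross 180°.
Total crossings: 1.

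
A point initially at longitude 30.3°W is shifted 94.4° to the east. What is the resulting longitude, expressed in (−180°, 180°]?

Start at -30.3°; shift +94.4° → +64.1°.
+64.1° already lies in (−180°, 180°].

64.1°E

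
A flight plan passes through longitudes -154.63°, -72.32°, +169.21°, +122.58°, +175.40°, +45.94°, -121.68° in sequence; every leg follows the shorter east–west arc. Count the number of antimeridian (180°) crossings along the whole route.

1

Leg 1: -154.63° → -72.32°, shortest Δλ = 82.31° (east) — does not cross 180°.
Leg 2: -72.32° → +169.21°, shortest Δλ = -118.47° (west) — crosses 180°.
Leg 3: +169.21° → +122.58°, shortest Δλ = -46.63° (west) — does not cross 180°.
Leg 4: +122.58° → +175.40°, shortest Δλ = 52.82° (east) — does not cross 180°.
Leg 5: +175.40° → +45.94°, shortest Δλ = -129.46° (west) — does not cross 180°.
Leg 6: +45.94° → -121.68°, shortest Δλ = -167.62° (west) — does not cross 180°.
Total crossings: 1.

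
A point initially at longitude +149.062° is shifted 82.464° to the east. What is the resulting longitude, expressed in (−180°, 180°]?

-128.474°

Start at +149.062°; shift +82.464° → +231.526°.
+231.526° lies outside (−180°, 180°]; subtract 360° → -128.474°.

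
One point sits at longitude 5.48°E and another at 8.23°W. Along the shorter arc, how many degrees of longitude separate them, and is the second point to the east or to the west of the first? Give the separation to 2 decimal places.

13.71° west

Raw difference: -8.23 − 5.48 = -13.71°.
Normalise into (−180°, 180°]: -13.71° stays -13.71°.
Negative ⇒ the second point lies to the west; separation 13.71°.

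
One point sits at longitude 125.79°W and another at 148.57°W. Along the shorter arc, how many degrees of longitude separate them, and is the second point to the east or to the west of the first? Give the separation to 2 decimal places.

Raw difference: -148.57 − -125.79 = -22.78°.
Normalise into (−180°, 180°]: -22.78° stays -22.78°.
Negative ⇒ the second point lies to the west; separation 22.78°.

22.78° west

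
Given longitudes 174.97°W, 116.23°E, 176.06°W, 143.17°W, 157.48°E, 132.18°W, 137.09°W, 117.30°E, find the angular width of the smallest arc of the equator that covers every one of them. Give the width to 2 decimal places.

111.59°

Sort the longitudes: -176.06°, -174.97°, -143.17°, -137.09°, -132.18°, +116.23°, +117.30°, +157.48°.
Eastward gaps between consecutive values (wrapping around): 1.09°, 31.80°, 6.08°, 4.91°, 248.41°, 1.07°, 40.18°, 26.46°.
Largest gap = 248.41° ⇒ minimal covering band is its complement: 360° − 248.41° = 111.59°.
Band runs from +116.23° eastward to -132.18°, crossing the antimeridian.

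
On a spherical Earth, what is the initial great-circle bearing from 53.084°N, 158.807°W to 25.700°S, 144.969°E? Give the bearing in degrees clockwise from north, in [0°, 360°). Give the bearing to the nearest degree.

229°

Δλ = 144.969 − -158.807 = 303.776°; wrapped into (−180°, 180°]: -56.224°.
θ = atan2( sin Δλ · cos φ₂ , cos φ₁ · sin φ₂ − sin φ₁ · cos φ₂ · cos Δλ )
  = atan2(-0.74899, -0.66099) = -131.429° → normalised to [0°, 360°): 228.571°.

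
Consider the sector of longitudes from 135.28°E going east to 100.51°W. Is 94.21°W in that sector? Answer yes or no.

No

Band width going east from +135.28° to -100.51°: ((-100.51 − 135.28) mod 360) = 124.21°.
Offset of -94.21° east of the west edge: ((-94.21 − 135.28) mod 360) = 130.51°.
130.51° > 124.21° ⇒ outside.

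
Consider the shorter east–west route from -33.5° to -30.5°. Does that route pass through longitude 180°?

No

Signed shortest Δλ = ((-30.5 − -33.5 + 180) mod 360) − 180 = 3.0°.
Going east by 3.0° from -33.5° reaches -30.5° without touching 180°.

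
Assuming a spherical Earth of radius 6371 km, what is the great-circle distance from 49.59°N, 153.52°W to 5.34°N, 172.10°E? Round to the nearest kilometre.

5879 km

Δλ = 172.10 − -153.52 = 325.62°; wrapped into (−180°, 180°]: -34.38°.
Δφ = 5.34 − 49.59 = -44.25°.
a = sin²(Δφ/2) + cos φ₁ · cos φ₂ · sin²(Δλ/2) = 0.198225.
c = 2·atan2(√a, √(1−a)) = 0.92285 rad → d = 6371·c ≈ 5879.47 km.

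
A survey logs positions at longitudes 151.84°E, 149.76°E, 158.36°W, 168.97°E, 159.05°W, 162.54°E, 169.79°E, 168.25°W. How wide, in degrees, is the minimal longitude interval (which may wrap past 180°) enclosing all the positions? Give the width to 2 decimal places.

51.88°

Sort the longitudes: -168.25°, -159.05°, -158.36°, +149.76°, +151.84°, +162.54°, +168.97°, +169.79°.
Eastward gaps between consecutive values (wrapping around): 9.20°, 0.69°, 308.12°, 2.08°, 10.70°, 6.43°, 0.82°, 21.96°.
Largest gap = 308.12° ⇒ minimal covering band is its complement: 360° − 308.12° = 51.88°.
Band runs from +149.76° eastward to -158.36°, crossing the antimeridian.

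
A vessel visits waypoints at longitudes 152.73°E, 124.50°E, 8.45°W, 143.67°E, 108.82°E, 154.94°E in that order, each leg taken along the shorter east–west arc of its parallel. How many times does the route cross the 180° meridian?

Leg 1: +152.73° → +124.50°, shortest Δλ = -28.23° (west) — does not cross 180°.
Leg 2: +124.50° → -8.45°, shortest Δλ = -132.95° (west) — does not cross 180°.
Leg 3: -8.45° → +143.67°, shortest Δλ = 152.12° (east) — does not cross 180°.
Leg 4: +143.67° → +108.82°, shortest Δλ = -34.85° (west) — does not cross 180°.
Leg 5: +108.82° → +154.94°, shortest Δλ = 46.12° (east) — does not cross 180°.
Total crossings: 0.

0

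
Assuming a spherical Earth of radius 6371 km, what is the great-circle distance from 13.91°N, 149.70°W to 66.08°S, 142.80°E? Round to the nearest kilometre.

10448 km

Δλ = 142.80 − -149.70 = 292.50°; wrapped into (−180°, 180°]: -67.50°.
Δφ = -66.08 − 13.91 = -79.99°.
a = sin²(Δφ/2) + cos φ₁ · cos φ₂ · sin²(Δλ/2) = 0.534569.
c = 2·atan2(√a, √(1−a)) = 1.63999 rad → d = 6371·c ≈ 10448.37 km.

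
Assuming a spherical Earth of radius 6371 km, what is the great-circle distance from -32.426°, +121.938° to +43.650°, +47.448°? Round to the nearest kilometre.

Δλ = 47.448 − 121.938 = -74.490°.
Δφ = 43.650 − -32.426 = 76.076°.
a = sin²(Δφ/2) + cos φ₁ · cos φ₂ · sin²(Δλ/2) = 0.603400.
c = 2·atan2(√a, √(1−a)) = 1.77910 rad → d = 6371·c ≈ 11334.64 km.

11335 km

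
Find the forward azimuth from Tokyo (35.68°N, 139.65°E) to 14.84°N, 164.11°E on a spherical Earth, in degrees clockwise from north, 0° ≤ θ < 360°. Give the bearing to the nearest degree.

Δλ = 164.11 − 139.65 = 24.46°.
θ = atan2( sin Δλ · cos φ₂ , cos φ₁ · sin φ₂ − sin φ₁ · cos φ₂ · cos Δλ )
  = atan2(0.40025, -0.30516) = 127.323° → normalised to [0°, 360°): 127.323°.

127°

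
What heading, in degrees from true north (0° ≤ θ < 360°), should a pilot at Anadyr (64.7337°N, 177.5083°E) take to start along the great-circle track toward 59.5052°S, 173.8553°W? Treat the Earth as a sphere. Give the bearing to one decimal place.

174.7°

Δλ = -173.8553 − 177.5083 = -351.3636°; wrapped into (−180°, 180°]: 8.6364°.
θ = atan2( sin Δλ · cos φ₂ , cos φ₁ · sin φ₂ − sin φ₁ · cos φ₂ · cos Δλ )
  = atan2(0.07620, -0.82150) = 174.700° → normalised to [0°, 360°): 174.700°.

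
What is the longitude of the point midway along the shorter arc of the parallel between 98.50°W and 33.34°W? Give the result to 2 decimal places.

Signed shortest Δλ from -98.50° to -33.34° is +65.16°.
Midpoint longitude = -98.50° + (+65.16°)/2 = -98.50° + 32.58° = -65.92°.

65.92°W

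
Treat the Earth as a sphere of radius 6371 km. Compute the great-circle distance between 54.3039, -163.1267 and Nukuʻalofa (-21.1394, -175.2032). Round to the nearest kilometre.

Δλ = -175.2032 − -163.1267 = -12.0765°.
Δφ = -21.1394 − 54.3039 = -75.4433°.
a = sin²(Δφ/2) + cos φ₁ · cos φ₂ · sin²(Δλ/2) = 0.380353.
c = 2·atan2(√a, √(1−a)) = 1.32916 rad → d = 6371·c ≈ 8468.06 km.

8468 km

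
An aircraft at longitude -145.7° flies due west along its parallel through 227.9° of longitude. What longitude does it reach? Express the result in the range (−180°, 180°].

-13.6°

Start at -145.7°; shift −227.9° → -373.6°.
-373.6° lies outside (−180°, 180°]; add 360° → -13.6°.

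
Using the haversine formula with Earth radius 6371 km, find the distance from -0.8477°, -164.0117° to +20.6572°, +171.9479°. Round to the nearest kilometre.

3544 km

Δλ = 171.9479 − -164.0117 = 335.9596°; wrapped into (−180°, 180°]: -24.0404°.
Δφ = 20.6572 − -0.8477 = 21.5049°.
a = sin²(Δφ/2) + cos φ₁ · cos φ₂ · sin²(Δλ/2) = 0.075385.
c = 2·atan2(√a, √(1−a)) = 0.55627 rad → d = 6371·c ≈ 3544.00 km.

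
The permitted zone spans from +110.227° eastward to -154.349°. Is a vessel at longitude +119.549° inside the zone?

Band width going east from +110.227° to -154.349°: ((-154.349 − 110.227) mod 360) = 95.424°.
Offset of +119.549° east of the west edge: ((119.549 − 110.227) mod 360) = 9.322°.
9.322° ≤ 95.424° ⇒ inside.

Yes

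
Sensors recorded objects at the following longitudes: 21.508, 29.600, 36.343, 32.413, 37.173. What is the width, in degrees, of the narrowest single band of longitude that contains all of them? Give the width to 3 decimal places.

15.665°

Sort the longitudes: +21.508°, +29.600°, +32.413°, +36.343°, +37.173°.
Eastward gaps between consecutive values (wrapping around): 8.092°, 2.813°, 3.930°, 0.830°, 344.335°.
Largest gap = 344.335° ⇒ minimal covering band is its complement: 360° − 344.335° = 15.665°.
Band runs from +21.508° eastward to +37.173°.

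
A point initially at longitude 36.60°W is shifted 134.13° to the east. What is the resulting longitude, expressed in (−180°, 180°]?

Start at -36.60°; shift +134.13° → +97.53°.
+97.53° already lies in (−180°, 180°].

97.53°E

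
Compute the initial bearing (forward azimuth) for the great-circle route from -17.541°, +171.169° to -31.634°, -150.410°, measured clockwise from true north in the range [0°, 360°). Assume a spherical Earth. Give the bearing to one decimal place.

Δλ = -150.410 − 171.169 = -321.579°; wrapped into (−180°, 180°]: 38.421°.
θ = atan2( sin Δλ · cos φ₂ , cos φ₁ · sin φ₂ − sin φ₁ · cos φ₂ · cos Δλ )
  = atan2(0.52910, -0.29906) = 119.476° → normalised to [0°, 360°): 119.476°.

119.5°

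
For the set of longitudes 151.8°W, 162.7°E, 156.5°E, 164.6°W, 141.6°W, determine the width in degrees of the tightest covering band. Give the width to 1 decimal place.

Sort the longitudes: -164.6°, -151.8°, -141.6°, +156.5°, +162.7°.
Eastward gaps between consecutive values (wrapping around): 12.8°, 10.2°, 298.1°, 6.2°, 32.7°.
Largest gap = 298.1° ⇒ minimal covering band is its complement: 360° − 298.1° = 61.9°.
Band runs from +156.5° eastward to -141.6°, crossing the antimeridian.

61.9°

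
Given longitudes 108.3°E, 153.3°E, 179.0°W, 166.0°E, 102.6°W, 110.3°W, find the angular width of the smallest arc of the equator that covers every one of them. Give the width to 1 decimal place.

149.1°

Sort the longitudes: -179.0°, -110.3°, -102.6°, +108.3°, +153.3°, +166.0°.
Eastward gaps between consecutive values (wrapping around): 68.7°, 7.7°, 210.9°, 45.0°, 12.7°, 15.0°.
Largest gap = 210.9° ⇒ minimal covering band is its complement: 360° − 210.9° = 149.1°.
Band runs from +108.3° eastward to -102.6°, crossing the antimeridian.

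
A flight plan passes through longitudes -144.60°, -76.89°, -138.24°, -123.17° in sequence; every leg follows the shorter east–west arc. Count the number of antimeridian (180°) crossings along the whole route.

Leg 1: -144.60° → -76.89°, shortest Δλ = 67.71° (east) — does not cross 180°.
Leg 2: -76.89° → -138.24°, shortest Δλ = -61.35° (west) — does not cross 180°.
Leg 3: -138.24° → -123.17°, shortest Δλ = 15.07° (east) — does not cross 180°.
Total crossings: 0.

0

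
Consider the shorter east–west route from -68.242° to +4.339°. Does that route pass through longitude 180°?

Signed shortest Δλ = ((4.339 − -68.242 + 180) mod 360) − 180 = 72.581°.
Going east by 72.581° from -68.242° reaches +4.339° without touching 180°.

No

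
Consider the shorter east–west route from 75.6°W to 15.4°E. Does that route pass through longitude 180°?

Signed shortest Δλ = ((15.4 − -75.6 + 180) mod 360) − 180 = 91.0°.
Going east by 91.0° from -75.6° reaches +15.4° without touching 180°.

No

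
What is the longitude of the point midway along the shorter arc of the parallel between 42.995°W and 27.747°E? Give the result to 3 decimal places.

7.624°W

Signed shortest Δλ from -42.995° to +27.747° is +70.742°.
Midpoint longitude = -42.995° + (+70.742°)/2 = -42.995° + 35.371° = -7.624°.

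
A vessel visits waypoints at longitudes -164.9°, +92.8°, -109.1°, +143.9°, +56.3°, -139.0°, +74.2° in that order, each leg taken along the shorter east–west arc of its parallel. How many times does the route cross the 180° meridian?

Leg 1: -164.9° → +92.8°, shortest Δλ = -102.3° (west) — crosses 180°.
Leg 2: +92.8° → -109.1°, shortest Δλ = 158.1° (east) — crosses 180°.
Leg 3: -109.1° → +143.9°, shortest Δλ = -107.0° (west) — crosses 180°.
Leg 4: +143.9° → +56.3°, shortest Δλ = -87.6° (west) — does not cross 180°.
Leg 5: +56.3° → -139.0°, shortest Δλ = 164.7° (east) — crosses 180°.
Leg 6: -139.0° → +74.2°, shortest Δλ = -146.8° (west) — crosses 180°.
Total crossings: 5.

5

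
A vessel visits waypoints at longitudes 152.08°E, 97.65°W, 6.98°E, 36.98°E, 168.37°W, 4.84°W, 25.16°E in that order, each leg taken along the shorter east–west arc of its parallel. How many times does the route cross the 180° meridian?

Leg 1: +152.08° → -97.65°, shortest Δλ = 110.27° (east) — crosses 180°.
Leg 2: -97.65° → +6.98°, shortest Δλ = 104.63° (east) — does not cross 180°.
Leg 3: +6.98° → +36.98°, shortest Δλ = 30.0° (east) — does not cross 180°.
Leg 4: +36.98° → -168.37°, shortest Δλ = 154.65° (east) — crosses 180°.
Leg 5: -168.37° → -4.84°, shortest Δλ = 163.53° (east) — does not cross 180°.
Leg 6: -4.84° → +25.16°, shortest Δλ = 30.0° (east) — does not cross 180°.
Total crossings: 2.

2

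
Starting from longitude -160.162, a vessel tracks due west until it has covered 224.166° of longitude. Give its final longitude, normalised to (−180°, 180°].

Start at -160.162°; shift −224.166° → -384.328°.
-384.328° lies outside (−180°, 180°]; add 360° → -24.328°.

-24.328°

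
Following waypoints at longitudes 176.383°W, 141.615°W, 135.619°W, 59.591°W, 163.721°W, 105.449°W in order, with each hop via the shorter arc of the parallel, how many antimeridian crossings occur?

0

Leg 1: -176.383° → -141.615°, shortest Δλ = 34.768° (east) — does not cross 180°.
Leg 2: -141.615° → -135.619°, shortest Δλ = 5.996° (east) — does not cross 180°.
Leg 3: -135.619° → -59.591°, shortest Δλ = 76.028° (east) — does not cross 180°.
Leg 4: -59.591° → -163.721°, shortest Δλ = -104.13° (west) — does not cross 180°.
Leg 5: -163.721° → -105.449°, shortest Δλ = 58.272° (east) — does not cross 180°.
Total crossings: 0.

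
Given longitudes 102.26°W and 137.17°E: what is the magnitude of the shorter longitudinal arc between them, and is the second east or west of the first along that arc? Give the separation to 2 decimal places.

120.57° west

Raw difference: 137.17 − -102.26 = 239.43°.
Normalise into (−180°, 180°]: 239.43° − 360° = -120.57°.
Negative ⇒ the second point lies to the west; separation 120.57°.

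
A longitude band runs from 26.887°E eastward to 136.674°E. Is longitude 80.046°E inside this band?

Yes

Band width going east from +26.887° to +136.674°: ((136.674 − 26.887) mod 360) = 109.787°.
Offset of +80.046° east of the west edge: ((80.046 − 26.887) mod 360) = 53.159°.
53.159° ≤ 109.787° ⇒ inside.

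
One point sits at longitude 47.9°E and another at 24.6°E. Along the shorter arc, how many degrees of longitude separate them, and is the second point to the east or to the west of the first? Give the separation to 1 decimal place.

23.3° west

Raw difference: 24.6 − 47.9 = -23.3°.
Normalise into (−180°, 180°]: -23.3° stays -23.3°.
Negative ⇒ the second point lies to the west; separation 23.3°.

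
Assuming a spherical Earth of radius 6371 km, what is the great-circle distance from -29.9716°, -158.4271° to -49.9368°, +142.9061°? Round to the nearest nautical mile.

2867 nmi

Δλ = 142.9061 − -158.4271 = 301.3332°; wrapped into (−180°, 180°]: -58.6668°.
Δφ = -49.9368 − -29.9716 = -19.9652°.
a = sin²(Δφ/2) + cos φ₁ · cos φ₂ · sin²(Δλ/2) = 0.163861.
c = 2·atan2(√a, √(1−a)) = 0.83351 rad → d = 6371·c ≈ 5310.32 km ≈ 2867.34 nmi.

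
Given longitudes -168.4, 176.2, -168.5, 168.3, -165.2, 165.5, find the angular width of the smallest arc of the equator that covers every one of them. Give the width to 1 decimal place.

29.3°

Sort the longitudes: -168.5°, -168.4°, -165.2°, +165.5°, +168.3°, +176.2°.
Eastward gaps between consecutive values (wrapping around): 0.1°, 3.2°, 330.7°, 2.8°, 7.9°, 15.3°.
Largest gap = 330.7° ⇒ minimal covering band is its complement: 360° − 330.7° = 29.3°.
Band runs from +165.5° eastward to -165.2°, crossing the antimeridian.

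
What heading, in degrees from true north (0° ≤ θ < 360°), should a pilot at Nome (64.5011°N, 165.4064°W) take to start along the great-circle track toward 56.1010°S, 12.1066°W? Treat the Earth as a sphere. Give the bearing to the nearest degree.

70°

Δλ = -12.1066 − -165.4064 = 153.2998°.
θ = atan2( sin Δλ · cos φ₂ , cos φ₁ · sin φ₂ − sin φ₁ · cos φ₂ · cos Δλ )
  = atan2(0.25060, 0.09241) = 69.759° → normalised to [0°, 360°): 69.759°.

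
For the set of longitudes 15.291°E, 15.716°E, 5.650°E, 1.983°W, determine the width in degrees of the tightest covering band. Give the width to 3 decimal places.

17.699°

Sort the longitudes: -1.983°, +5.650°, +15.291°, +15.716°.
Eastward gaps between consecutive values (wrapping around): 7.633°, 9.641°, 0.425°, 342.301°.
Largest gap = 342.301° ⇒ minimal covering band is its complement: 360° − 342.301° = 17.699°.
Band runs from -1.983° eastward to +15.716°.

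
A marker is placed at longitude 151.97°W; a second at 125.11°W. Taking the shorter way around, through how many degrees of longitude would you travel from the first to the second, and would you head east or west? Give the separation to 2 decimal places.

26.86° east

Raw difference: -125.11 − -151.97 = 26.86°.
Normalise into (−180°, 180°]: 26.86° stays 26.86°.
Positive ⇒ the second point lies to the east; separation 26.86°.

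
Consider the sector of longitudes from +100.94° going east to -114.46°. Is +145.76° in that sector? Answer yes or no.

Band width going east from +100.94° to -114.46°: ((-114.46 − 100.94) mod 360) = 144.60°.
Offset of +145.76° east of the west edge: ((145.76 − 100.94) mod 360) = 44.82°.
44.82° ≤ 144.60° ⇒ inside.

Yes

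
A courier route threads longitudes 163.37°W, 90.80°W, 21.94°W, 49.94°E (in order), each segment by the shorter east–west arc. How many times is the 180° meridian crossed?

Leg 1: -163.37° → -90.80°, shortest Δλ = 72.57° (east) — does not cross 180°.
Leg 2: -90.80° → -21.94°, shortest Δλ = 68.86° (east) — does not cross 180°.
Leg 3: -21.94° → +49.94°, shortest Δλ = 71.88° (east) — does not cross 180°.
Total crossings: 0.

0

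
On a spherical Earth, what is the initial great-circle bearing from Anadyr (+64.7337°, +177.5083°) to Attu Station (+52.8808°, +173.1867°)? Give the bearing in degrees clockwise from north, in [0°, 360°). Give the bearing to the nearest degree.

193°

Δλ = 173.1867 − 177.5083 = -4.3216°.
θ = atan2( sin Δλ · cos φ₂ , cos φ₁ · sin φ₂ − sin φ₁ · cos φ₂ · cos Δλ )
  = atan2(-0.04547, -0.20385) = -167.424° → normalised to [0°, 360°): 192.576°.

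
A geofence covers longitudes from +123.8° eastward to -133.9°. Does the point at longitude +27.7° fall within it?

No

Band width going east from +123.8° to -133.9°: ((-133.9 − 123.8) mod 360) = 102.3°.
Offset of +27.7° east of the west edge: ((27.7 − 123.8) mod 360) = 263.9°.
263.9° > 102.3° ⇒ outside.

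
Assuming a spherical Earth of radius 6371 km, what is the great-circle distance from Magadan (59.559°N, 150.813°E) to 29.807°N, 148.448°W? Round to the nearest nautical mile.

2999 nmi

Δλ = -148.448 − 150.813 = -299.261°; wrapped into (−180°, 180°]: 60.739°.
Δφ = 29.807 − 59.559 = -29.752°.
a = sin²(Δφ/2) + cos φ₁ · cos φ₂ · sin²(Δλ/2) = 0.178279.
c = 2·atan2(√a, √(1−a)) = 0.87181 rad → d = 6371·c ≈ 5554.31 km ≈ 2999.09 nmi.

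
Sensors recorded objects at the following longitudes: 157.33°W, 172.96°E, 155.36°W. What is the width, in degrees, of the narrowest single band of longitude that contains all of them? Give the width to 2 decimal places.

Sort the longitudes: -157.33°, -155.36°, +172.96°.
Eastward gaps between consecutive values (wrapping around): 1.97°, 328.32°, 29.71°.
Largest gap = 328.32° ⇒ minimal covering band is its complement: 360° − 328.32° = 31.68°.
Band runs from +172.96° eastward to -155.36°, crossing the antimeridian.

31.68°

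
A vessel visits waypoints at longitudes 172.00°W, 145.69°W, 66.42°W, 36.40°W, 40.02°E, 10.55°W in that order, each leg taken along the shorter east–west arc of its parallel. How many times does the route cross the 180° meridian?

Leg 1: -172.00° → -145.69°, shortest Δλ = 26.31° (east) — does not cross 180°.
Leg 2: -145.69° → -66.42°, shortest Δλ = 79.27° (east) — does not cross 180°.
Leg 3: -66.42° → -36.40°, shortest Δλ = 30.02° (east) — does not cross 180°.
Leg 4: -36.40° → +40.02°, shortest Δλ = 76.42° (east) — does not cross 180°.
Leg 5: +40.02° → -10.55°, shortest Δλ = -50.57° (west) — does not cross 180°.
Total crossings: 0.

0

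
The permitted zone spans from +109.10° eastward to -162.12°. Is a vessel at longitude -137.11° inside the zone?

No

Band width going east from +109.10° to -162.12°: ((-162.12 − 109.10) mod 360) = 88.78°.
Offset of -137.11° east of the west edge: ((-137.11 − 109.10) mod 360) = 113.79°.
113.79° > 88.78° ⇒ outside.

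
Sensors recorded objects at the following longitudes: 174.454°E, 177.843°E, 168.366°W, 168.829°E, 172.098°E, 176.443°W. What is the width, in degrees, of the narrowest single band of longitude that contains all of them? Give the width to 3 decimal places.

22.805°

Sort the longitudes: -176.443°, -168.366°, +168.829°, +172.098°, +174.454°, +177.843°.
Eastward gaps between consecutive values (wrapping around): 8.077°, 337.195°, 3.269°, 2.356°, 3.389°, 5.714°.
Largest gap = 337.195° ⇒ minimal covering band is its complement: 360° − 337.195° = 22.805°.
Band runs from +168.829° eastward to -168.366°, crossing the antimeridian.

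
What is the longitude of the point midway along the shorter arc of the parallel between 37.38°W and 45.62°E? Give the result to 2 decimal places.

Signed shortest Δλ from -37.38° to +45.62° is +83.00°.
Midpoint longitude = -37.38° + (+83.00°)/2 = -37.38° + 41.50° = +4.12°.

4.12°E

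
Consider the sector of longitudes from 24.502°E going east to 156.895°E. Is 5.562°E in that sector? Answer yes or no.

Band width going east from +24.502° to +156.895°: ((156.895 − 24.502) mod 360) = 132.393°.
Offset of +5.562° east of the west edge: ((5.562 − 24.502) mod 360) = 341.060°.
341.060° > 132.393° ⇒ outside.

No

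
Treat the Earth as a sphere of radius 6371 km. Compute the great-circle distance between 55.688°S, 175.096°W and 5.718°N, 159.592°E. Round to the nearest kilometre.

7213 km

Δλ = 159.592 − -175.096 = 334.688°; wrapped into (−180°, 180°]: -25.312°.
Δφ = 5.718 − -55.688 = 61.406°.
a = sin²(Δφ/2) + cos φ₁ · cos φ₂ · sin²(Δλ/2) = 0.287625.
c = 2·atan2(√a, √(1−a)) = 1.13211 rad → d = 6371·c ≈ 7212.68 km.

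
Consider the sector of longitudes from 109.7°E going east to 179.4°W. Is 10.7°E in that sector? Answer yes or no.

No

Band width going east from +109.7° to -179.4°: ((-179.4 − 109.7) mod 360) = 70.9°.
Offset of +10.7° east of the west edge: ((10.7 − 109.7) mod 360) = 261.0°.
261.0° > 70.9° ⇒ outside.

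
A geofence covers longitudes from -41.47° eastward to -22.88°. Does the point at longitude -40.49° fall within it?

Band width going east from -41.47° to -22.88°: ((-22.88 − -41.47) mod 360) = 18.59°.
Offset of -40.49° east of the west edge: ((-40.49 − -41.47) mod 360) = 0.98°.
0.98° ≤ 18.59° ⇒ inside.

Yes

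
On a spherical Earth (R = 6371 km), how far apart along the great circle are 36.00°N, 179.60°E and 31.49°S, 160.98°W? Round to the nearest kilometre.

Δλ = -160.98 − 179.60 = -340.58°; wrapped into (−180°, 180°]: 19.42°.
Δφ = -31.49 − 36.00 = -67.49°.
a = sin²(Δφ/2) + cos φ₁ · cos φ₂ · sin²(Δλ/2) = 0.328202.
c = 2·atan2(√a, √(1−a)) = 1.22005 rad → d = 6371·c ≈ 7772.96 km.

7773 km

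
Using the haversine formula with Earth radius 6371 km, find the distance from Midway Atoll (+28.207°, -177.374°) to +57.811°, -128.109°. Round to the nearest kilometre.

5011 km

Δλ = -128.109 − -177.374 = 49.265°.
Δφ = 57.811 − 28.207 = 29.604°.
a = sin²(Δφ/2) + cos φ₁ · cos φ₂ · sin²(Δλ/2) = 0.146823.
c = 2·atan2(√a, √(1−a)) = 0.78646 rad → d = 6371·c ≈ 5010.54 km.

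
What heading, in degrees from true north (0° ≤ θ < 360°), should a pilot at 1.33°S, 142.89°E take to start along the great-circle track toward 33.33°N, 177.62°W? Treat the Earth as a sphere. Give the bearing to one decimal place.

43.3°

Δλ = -177.62 − 142.89 = -320.51°; wrapped into (−180°, 180°]: 39.49°.
θ = atan2( sin Δλ · cos φ₂ , cos φ₁ · sin φ₂ − sin φ₁ · cos φ₂ · cos Δλ )
  = atan2(0.53134, 0.56428) = 43.278° → normalised to [0°, 360°): 43.278°.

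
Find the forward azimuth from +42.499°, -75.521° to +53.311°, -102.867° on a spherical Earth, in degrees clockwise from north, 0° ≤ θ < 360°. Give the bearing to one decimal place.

310.3°

Δλ = -102.867 − -75.521 = -27.346°.
θ = atan2( sin Δλ · cos φ₂ , cos φ₁ · sin φ₂ − sin φ₁ · cos φ₂ · cos Δλ )
  = atan2(-0.27446, 0.23269) = -49.707° → normalised to [0°, 360°): 310.293°.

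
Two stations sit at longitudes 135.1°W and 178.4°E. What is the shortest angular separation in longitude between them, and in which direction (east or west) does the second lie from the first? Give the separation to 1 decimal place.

Raw difference: 178.4 − -135.1 = 313.5°.
Normalise into (−180°, 180°]: 313.5° − 360° = -46.5°.
Negative ⇒ the second point lies to the west; separation 46.5°.

46.5° west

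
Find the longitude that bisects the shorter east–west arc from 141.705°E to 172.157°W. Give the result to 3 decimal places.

Signed shortest Δλ from +141.705° to -172.157° is +46.138°.
Midpoint longitude = +141.705° + (+46.138°)/2 = +141.705° + 23.069° = +164.774°.
(The naïve average (+141.705 + -172.157)/2 = -15.226° is on the wrong side of the globe.)

164.774°E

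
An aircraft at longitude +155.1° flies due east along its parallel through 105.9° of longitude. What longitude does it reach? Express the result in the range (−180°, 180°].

-99.0°

Start at +155.1°; shift +105.9° → +261.0°.
+261.0° lies outside (−180°, 180°]; subtract 360° → -99.0°.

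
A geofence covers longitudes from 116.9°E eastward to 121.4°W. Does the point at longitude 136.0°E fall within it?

Band width going east from +116.9° to -121.4°: ((-121.4 − 116.9) mod 360) = 121.7°.
Offset of +136.0° east of the west edge: ((136.0 − 116.9) mod 360) = 19.1°.
19.1° ≤ 121.7° ⇒ inside.

Yes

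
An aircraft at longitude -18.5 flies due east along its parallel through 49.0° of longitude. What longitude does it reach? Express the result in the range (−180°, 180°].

+30.5°

Start at -18.5°; shift +49.0° → +30.5°.
+30.5° already lies in (−180°, 180°].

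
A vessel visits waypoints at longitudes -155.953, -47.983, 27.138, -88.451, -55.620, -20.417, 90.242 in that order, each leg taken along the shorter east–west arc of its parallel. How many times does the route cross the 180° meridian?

Leg 1: -155.953° → -47.983°, shortest Δλ = 107.97° (east) — does not cross 180°.
Leg 2: -47.983° → +27.138°, shortest Δλ = 75.121° (east) — does not cross 180°.
Leg 3: +27.138° → -88.451°, shortest Δλ = -115.589° (west) — does not cross 180°.
Leg 4: -88.451° → -55.620°, shortest Δλ = 32.831° (east) — does not cross 180°.
Leg 5: -55.620° → -20.417°, shortest Δλ = 35.203° (east) — does not cross 180°.
Leg 6: -20.417° → +90.242°, shortest Δλ = 110.659° (east) — does not cross 180°.
Total crossings: 0.

0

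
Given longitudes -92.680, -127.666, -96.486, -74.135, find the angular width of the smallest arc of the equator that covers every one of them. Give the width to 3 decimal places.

53.531°

Sort the longitudes: -127.666°, -96.486°, -92.680°, -74.135°.
Eastward gaps between consecutive values (wrapping around): 31.180°, 3.806°, 18.545°, 306.469°.
Largest gap = 306.469° ⇒ minimal covering band is its complement: 360° − 306.469° = 53.531°.
Band runs from -127.666° eastward to -74.135°.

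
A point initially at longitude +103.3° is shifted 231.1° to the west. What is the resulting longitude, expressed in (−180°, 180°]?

-127.8°

Start at +103.3°; shift −231.1° → -127.8°.
-127.8° already lies in (−180°, 180°].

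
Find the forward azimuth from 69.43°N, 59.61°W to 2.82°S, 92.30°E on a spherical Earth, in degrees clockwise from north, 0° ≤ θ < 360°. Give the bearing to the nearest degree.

Δλ = 92.30 − -59.61 = 151.91°.
θ = atan2( sin Δλ · cos φ₂ , cos φ₁ · sin φ₂ − sin φ₁ · cos φ₂ · cos Δλ )
  = atan2(0.47029, 0.80768) = 30.211° → normalised to [0°, 360°): 30.211°.

30°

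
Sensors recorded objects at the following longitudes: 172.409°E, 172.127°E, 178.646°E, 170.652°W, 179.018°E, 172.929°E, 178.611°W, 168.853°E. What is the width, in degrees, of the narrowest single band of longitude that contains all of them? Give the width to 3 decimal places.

Sort the longitudes: -178.611°, -170.652°, +168.853°, +172.127°, +172.409°, +172.929°, +178.646°, +179.018°.
Eastward gaps between consecutive values (wrapping around): 7.959°, 339.505°, 3.274°, 0.282°, 0.520°, 5.717°, 0.372°, 2.371°.
Largest gap = 339.505° ⇒ minimal covering band is its complement: 360° − 339.505° = 20.495°.
Band runs from +168.853° eastward to -170.652°, crossing the antimeridian.

20.495°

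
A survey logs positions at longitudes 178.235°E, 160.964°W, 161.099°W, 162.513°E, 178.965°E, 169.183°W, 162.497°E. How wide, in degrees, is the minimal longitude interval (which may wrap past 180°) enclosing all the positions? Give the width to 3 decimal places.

36.539°

Sort the longitudes: -169.183°, -161.099°, -160.964°, +162.497°, +162.513°, +178.235°, +178.965°.
Eastward gaps between consecutive values (wrapping around): 8.084°, 0.135°, 323.461°, 0.016°, 15.722°, 0.730°, 11.852°.
Largest gap = 323.461° ⇒ minimal covering band is its complement: 360° − 323.461° = 36.539°.
Band runs from +162.497° eastward to -160.964°, crossing the antimeridian.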